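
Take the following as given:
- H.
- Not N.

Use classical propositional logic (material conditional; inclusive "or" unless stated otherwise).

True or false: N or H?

Parsed as N | H

N | H = F | T = T

True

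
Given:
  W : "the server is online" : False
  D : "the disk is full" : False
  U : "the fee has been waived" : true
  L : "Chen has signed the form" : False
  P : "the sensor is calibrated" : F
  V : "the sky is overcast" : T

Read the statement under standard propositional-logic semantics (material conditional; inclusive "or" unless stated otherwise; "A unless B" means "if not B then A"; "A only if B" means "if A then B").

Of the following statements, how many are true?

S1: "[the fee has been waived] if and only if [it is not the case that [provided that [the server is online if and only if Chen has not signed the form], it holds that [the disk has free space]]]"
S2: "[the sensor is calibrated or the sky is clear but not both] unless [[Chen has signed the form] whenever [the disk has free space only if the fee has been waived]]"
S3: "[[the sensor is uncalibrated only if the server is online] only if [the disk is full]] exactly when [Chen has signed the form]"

0

S1: Parsed as U ↔ ¬((W ↔ ¬L) → ¬D)

¬L = ¬F = T
W ↔ ¬L = F ↔ T = F
¬D = ¬F = T
(W ↔ ¬L) → ¬D = F → T = T
¬((W ↔ ¬L) → ¬D) = ¬T = F
U ↔ ¬((W ↔ ¬L) → ¬D) = T ↔ F = F
Hence S1 is false.

S2: This is (P ⊕ ¬V) ∨ ((¬D → U) → L).

¬V = ¬T = F
P ⊕ ¬V = F ⊕ F = F
¬D = ¬F = T
¬D → U = T → T = T
(¬D → U) → L = T → F = F
(P ⊕ ¬V) ∨ ((¬D → U) → L) = F ∨ F = F
Hence S2 is false.

S3: Parsed as ((¬P → W) → D) ↔ L

¬P = ¬F = T
¬P → W = T → F = F
(¬P → W) → D = F → F = T
((¬P → W) → D) ↔ L = T ↔ F = F
Thus S3 is false.

0 of the 3 statements are true (none).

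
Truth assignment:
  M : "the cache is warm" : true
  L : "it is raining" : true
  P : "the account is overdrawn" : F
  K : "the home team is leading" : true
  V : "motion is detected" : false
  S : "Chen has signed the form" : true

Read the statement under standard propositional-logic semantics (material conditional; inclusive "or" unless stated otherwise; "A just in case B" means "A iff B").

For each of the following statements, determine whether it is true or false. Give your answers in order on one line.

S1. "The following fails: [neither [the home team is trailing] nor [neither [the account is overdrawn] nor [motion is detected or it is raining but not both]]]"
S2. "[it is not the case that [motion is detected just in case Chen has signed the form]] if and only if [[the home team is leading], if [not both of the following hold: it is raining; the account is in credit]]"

S1 false; S2 true

S1: This is ~(~K nor (P nor (V xor L))).

~K = ~T = F
V xor L = F xor T = T
P nor (V xor L) = F nor T = F
~K nor (P nor (V xor L)) = F nor F = T
~(~K nor (P nor (V xor L))) = ~T = F
Thus S1 is false.

S2: Formalization: ~(V <-> S) <-> ((L nand ~P) -> K)

V <-> S = F <-> T = F
~(V <-> S) = ~F = T
~P = ~F = T
L nand ~P = T nand T = F
(L nand ~P) -> K = F -> T = T
~(V <-> S) <-> ((L nand ~P) -> K) = T <-> T = T
Hence S2 is true.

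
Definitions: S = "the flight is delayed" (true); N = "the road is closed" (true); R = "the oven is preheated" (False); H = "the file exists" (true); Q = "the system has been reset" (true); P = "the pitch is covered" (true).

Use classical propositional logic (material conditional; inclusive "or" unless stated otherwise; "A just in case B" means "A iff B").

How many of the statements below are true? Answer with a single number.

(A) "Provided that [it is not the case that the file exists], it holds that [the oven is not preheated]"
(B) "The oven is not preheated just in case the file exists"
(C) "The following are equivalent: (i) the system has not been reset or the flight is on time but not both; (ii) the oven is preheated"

3

(A): Formalization: ~H -> ~R

~H = ~T = F
~R = ~F = T
~H -> ~R = F -> T = T
So (A) is true.

(B): Parsed as ~R <-> H

~R = ~F = T
~R <-> H = T <-> T = T
So (B) is true.

(C): Formalization: (~Q xor ~S) <-> R

~Q = ~T = F
~S = ~T = F
~Q xor ~S = F xor F = F
(~Q xor ~S) <-> R = F <-> F = T
Thus (C) is true.

3 of the 3 statements are true.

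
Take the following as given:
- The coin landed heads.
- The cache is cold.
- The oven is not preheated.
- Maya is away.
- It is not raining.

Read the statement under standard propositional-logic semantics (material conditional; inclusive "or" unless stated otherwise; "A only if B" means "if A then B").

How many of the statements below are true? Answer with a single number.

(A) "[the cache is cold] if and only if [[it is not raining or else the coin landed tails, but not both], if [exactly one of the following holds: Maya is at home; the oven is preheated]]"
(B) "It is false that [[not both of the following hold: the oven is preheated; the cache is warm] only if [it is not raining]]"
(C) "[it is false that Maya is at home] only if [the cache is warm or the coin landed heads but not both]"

2

Let Q = "the cache is warm" (F), S = "Maya is at home" (F), R = "the oven is preheated" (F), U = "it is raining" (F), P = "the coin landed heads" (T).

(A): Formalization: ~Q <-> ((S xor R) -> (~U xor ~P))

~Q = ~F = T
S xor R = F xor F = F
~U = ~F = T
~P = ~T = F
~U xor ~P = T xor F = T
(S xor R) -> (~U xor ~P) = F -> T = T
~Q <-> ((S xor R) -> (~U xor ~P)) = T <-> T = T
Hence (A) is true.

(B): In symbols: ~((R nand Q) -> ~U)

R nand Q = F nand F = T
~U = ~F = T
(R nand Q) -> ~U = T -> T = T
~((R nand Q) -> ~U) = ~T = F
Hence (B) is false.

(C): In symbols: ~S -> (Q xor P)

~S = ~F = T
Q xor P = F xor T = T
~S -> (Q xor P) = T -> T = T
Hence (C) is true.

2 of the 3 statements are true ((A), (C)).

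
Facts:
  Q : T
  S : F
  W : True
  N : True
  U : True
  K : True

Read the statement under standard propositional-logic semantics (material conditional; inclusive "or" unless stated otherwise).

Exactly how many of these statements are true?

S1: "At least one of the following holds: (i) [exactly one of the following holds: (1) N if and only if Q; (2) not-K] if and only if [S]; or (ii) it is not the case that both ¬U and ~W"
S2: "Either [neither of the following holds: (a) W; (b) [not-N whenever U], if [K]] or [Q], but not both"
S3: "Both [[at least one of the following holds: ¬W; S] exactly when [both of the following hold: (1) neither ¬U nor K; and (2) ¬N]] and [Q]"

3

S1: Formalization: (((N iff Q) xor not K) iff S) or (not U nand not W)

N iff Q = True iff True = True
not K = not True = False
(N iff Q) xor not K = True xor False = True
((N iff Q) xor not K) iff S = True iff False = False
not U = not True = False
not W = not True = False
not U nand not W = False nand False = True
(((N iff Q) xor not K) iff S) or (not U nand not W) = False or True = True
Hence S1 is true.

S2: Formalization: (W nor (K -> (U -> not N))) xor Q

not N = not True = False
U -> not N = True -> False = False
K -> (U -> not N) = True -> False = False
W nor (K -> (U -> not N)) = True nor False = False
(W nor (K -> (U -> not N))) xor Q = False xor True = True
Thus S2 is true.

S3: This is ((not W or S) iff ((not U nor K) and not N)) and Q.

not W = not True = False
not W or S = False or False = False
not U = not True = False
not U nor K = False nor True = False
not N = not True = False
(not U nor K) and not N = False and False = False
(not W or S) iff ((not U nor K) and not N) = False iff False = True
((not W or S) iff ((not U nor K) and not N)) and Q = True and True = True
So S3 is true.

3 of the 3 statements are true.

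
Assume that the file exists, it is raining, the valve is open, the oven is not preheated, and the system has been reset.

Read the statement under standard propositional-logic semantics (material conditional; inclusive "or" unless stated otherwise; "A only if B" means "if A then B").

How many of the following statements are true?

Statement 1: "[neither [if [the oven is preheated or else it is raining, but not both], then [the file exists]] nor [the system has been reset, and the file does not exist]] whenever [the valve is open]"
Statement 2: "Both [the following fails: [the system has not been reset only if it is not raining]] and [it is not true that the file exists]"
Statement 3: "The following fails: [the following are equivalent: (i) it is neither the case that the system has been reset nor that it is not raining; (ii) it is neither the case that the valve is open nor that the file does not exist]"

Let R = "the valve is open" (True), S = "the oven is preheated" (False), Q = "it is raining" (True), P = "the file exists" (True), U = "the system has been reset" (True).

Statement 1: This is R -> (((S xor Q) -> P) nor (U and not P)).

S xor Q = False xor True = True
(S xor Q) -> P = True -> True = True
not P = not True = False
U and not P = True and False = False
((S xor Q) -> P) nor (U and not P) = True nor False = False
R -> (((S xor Q) -> P) nor (U and not P)) = True -> False = False
So Statement 1 is false.

Statement 2: Formalization: not (not U -> not Q) and not P

not U = not True = False
not Q = not True = False
not U -> not Q = False -> False = True
not (not U -> not Q) = not True = False
not P = not True = False
not (not U -> not Q) and not P = False and False = False
Thus Statement 2 is false.

Statement 3: Parsed as not ((U nor not Q) iff (R nor not P))

not Q = not True = False
U nor not Q = True nor False = False
not P = not True = False
R nor not P = True nor False = False
(U nor not Q) iff (R nor not P) = False iff False = True
not ((U nor not Q) iff (R nor not P)) = not True = False
Thus Statement 3 is false.

Count: 0.

0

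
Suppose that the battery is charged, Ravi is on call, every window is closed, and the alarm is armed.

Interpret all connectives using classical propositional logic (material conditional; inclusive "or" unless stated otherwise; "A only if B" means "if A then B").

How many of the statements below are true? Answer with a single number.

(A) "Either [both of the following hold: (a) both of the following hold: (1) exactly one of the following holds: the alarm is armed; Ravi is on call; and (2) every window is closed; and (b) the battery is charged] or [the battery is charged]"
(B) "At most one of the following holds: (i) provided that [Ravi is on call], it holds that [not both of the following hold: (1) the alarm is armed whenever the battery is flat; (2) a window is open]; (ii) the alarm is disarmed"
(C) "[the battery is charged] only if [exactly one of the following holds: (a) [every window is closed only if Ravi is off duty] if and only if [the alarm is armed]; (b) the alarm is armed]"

Let S = "the alarm is armed" (T), Q = "Ravi is on call" (T), R = "a window is open" (F), P = "the battery is charged" (T).

(A): Parsed as (((S xor Q) & ~R) & P) | P

S xor Q = T xor T = F
~R = ~F = T
(S xor Q) & ~R = F & T = F
((S xor Q) & ~R) & P = F & T = F
(((S xor Q) & ~R) & P) | P = F | T = T
So (A) is true.

(B): This is (Q -> ((~P -> S) nand R)) nand ~S.

~P = ~T = F
~P -> S = F -> T = T
(~P -> S) nand R = T nand F = T
Q -> ((~P -> S) nand R) = T -> T = T
~S = ~T = F
(Q -> ((~P -> S) nand R)) nand ~S = T nand F = T
Thus (B) is true.

(C): Parsed as P -> (((~R -> ~Q) <-> S) xor S)

~R = ~F = T
~Q = ~T = F
~R -> ~Q = T -> F = F
(~R -> ~Q) <-> S = F <-> T = F
((~R -> ~Q) <-> S) xor S = F xor T = T
P -> (((~R -> ~Q) <-> S) xor S) = T -> T = T
Hence (C) is true.

True statements: 3 ((A), (B), (C)).

3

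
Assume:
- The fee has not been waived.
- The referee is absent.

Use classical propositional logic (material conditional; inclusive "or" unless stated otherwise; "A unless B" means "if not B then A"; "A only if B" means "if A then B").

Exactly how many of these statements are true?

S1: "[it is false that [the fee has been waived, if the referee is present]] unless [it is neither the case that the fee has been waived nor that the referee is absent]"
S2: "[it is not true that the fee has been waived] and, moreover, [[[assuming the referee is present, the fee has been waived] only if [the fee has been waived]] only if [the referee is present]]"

1

Let Q = "the referee is present" (F), P = "the fee has been waived" (F).

S1: Formalization: ~(Q -> P) | (P nor ~Q)

Q -> P = F -> F = T
~(Q -> P) = ~T = F
~Q = ~F = T
P nor ~Q = F nor T = F
~(Q -> P) | (P nor ~Q) = F | F = F
Thus S1 is false.

S2: Formalization: ~P & (((Q -> P) -> P) -> Q)

~P = ~F = T
Q -> P = F -> F = T
(Q -> P) -> P = T -> F = F
((Q -> P) -> P) -> Q = F -> F = T
~P & (((Q -> P) -> P) -> Q) = T & T = T
Thus S2 is true.

Count: 1.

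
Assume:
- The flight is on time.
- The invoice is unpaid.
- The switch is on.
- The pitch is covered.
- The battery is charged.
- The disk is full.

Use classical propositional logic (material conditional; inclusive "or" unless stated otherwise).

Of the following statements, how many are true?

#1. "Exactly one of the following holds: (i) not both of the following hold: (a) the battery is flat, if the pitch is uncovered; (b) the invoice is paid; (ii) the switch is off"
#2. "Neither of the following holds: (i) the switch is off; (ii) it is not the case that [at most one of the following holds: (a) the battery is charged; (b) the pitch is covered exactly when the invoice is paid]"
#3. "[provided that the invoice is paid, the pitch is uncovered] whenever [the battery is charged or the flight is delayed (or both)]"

3

Let G = "the pitch is covered" (True), M = "the battery is charged" (True), U = "the invoice is paid" (False), L = "the switch is on" (True), W = "the flight is delayed" (False).

#1: Formalization: ((not G -> not M) nand U) xor not L

not G = not True = False
not M = not True = False
not G -> not M = False -> False = True
(not G -> not M) nand U = True nand False = True
not L = not True = False
((not G -> not M) nand U) xor not L = True xor False = True
So #1 is true.

#2: In symbols: not L nor not (M nand (G iff U))

not L = not True = False
G iff U = True iff False = False
M nand (G iff U) = True nand False = True
not (M nand (G iff U)) = not True = False
not L nor not (M nand (G iff U)) = False nor False = True
Thus #2 is true.

#3: In symbols: (M or W) -> (U -> not G)

M or W = True or False = True
not G = not True = False
U -> not G = False -> False = True
(M or W) -> (U -> not G) = True -> True = True
Hence #3 is true.

Count: 3.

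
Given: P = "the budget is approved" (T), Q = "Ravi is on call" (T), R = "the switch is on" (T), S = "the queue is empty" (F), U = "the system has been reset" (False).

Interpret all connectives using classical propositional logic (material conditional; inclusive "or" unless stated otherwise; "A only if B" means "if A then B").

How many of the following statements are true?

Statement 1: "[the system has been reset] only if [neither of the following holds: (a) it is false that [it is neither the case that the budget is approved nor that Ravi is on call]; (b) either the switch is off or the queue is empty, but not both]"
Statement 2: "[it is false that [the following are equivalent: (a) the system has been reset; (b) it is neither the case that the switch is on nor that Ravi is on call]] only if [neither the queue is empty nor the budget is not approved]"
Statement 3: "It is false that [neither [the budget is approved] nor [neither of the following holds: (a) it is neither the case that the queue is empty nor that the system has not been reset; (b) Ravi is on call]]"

Statement 1: This is U -> (not (P nor Q) nor (not R xor S)).

P nor Q = True nor True = False
not (P nor Q) = not False = True
not R = not True = False
not R xor S = False xor False = False
not (P nor Q) nor (not R xor S) = True nor False = False
U -> (not (P nor Q) nor (not R xor S)) = False -> False = True
Thus Statement 1 is true.

Statement 2: In symbols: not (U iff (R nor Q)) -> (S nor not P)

R nor Q = True nor True = False
U iff (R nor Q) = False iff False = True
not (U iff (R nor Q)) = not True = False
not P = not True = False
S nor not P = False nor False = True
not (U iff (R nor Q)) -> (S nor not P) = False -> True = True
So Statement 2 is true.

Statement 3: Parsed as not (P nor ((S nor not U) nor Q))

not U = not False = True
S nor not U = False nor True = False
(S nor not U) nor Q = False nor True = False
P nor ((S nor not U) nor Q) = True nor False = False
not (P nor ((S nor not U) nor Q)) = not False = True
Thus Statement 3 is true.

True statements: 3 (Statement 1, Statement 2, Statement 3).

3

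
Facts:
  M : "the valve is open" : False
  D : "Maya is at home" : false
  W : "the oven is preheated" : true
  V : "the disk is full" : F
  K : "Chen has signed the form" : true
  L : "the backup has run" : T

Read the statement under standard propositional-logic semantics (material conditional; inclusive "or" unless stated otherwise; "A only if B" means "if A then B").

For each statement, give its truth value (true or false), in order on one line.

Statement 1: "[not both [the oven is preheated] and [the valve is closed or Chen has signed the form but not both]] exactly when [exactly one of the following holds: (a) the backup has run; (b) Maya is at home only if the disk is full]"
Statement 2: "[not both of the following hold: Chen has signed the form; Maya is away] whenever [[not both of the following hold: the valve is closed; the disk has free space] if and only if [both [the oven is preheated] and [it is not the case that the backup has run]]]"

Statement 1 False / Statement 2 False

Statement 1: Formalization: (W nand (~M xor K)) <-> (L xor (D -> V))

~M = ~F = T
~M xor K = T xor T = F
W nand (~M xor K) = T nand F = T
D -> V = F -> F = T
L xor (D -> V) = T xor T = F
(W nand (~M xor K)) <-> (L xor (D -> V)) = T <-> F = F
So Statement 1 is false.

Statement 2: This is ((~M nand ~V) <-> (W & ~L)) -> (K nand ~D).

~M = ~F = T
~V = ~F = T
~M nand ~V = T nand T = F
~L = ~T = F
W & ~L = T & F = F
(~M nand ~V) <-> (W & ~L) = F <-> F = T
~D = ~F = T
K nand ~D = T nand T = F
((~M nand ~V) <-> (W & ~L)) -> (K nand ~D) = T -> F = F
So Statement 2 is false.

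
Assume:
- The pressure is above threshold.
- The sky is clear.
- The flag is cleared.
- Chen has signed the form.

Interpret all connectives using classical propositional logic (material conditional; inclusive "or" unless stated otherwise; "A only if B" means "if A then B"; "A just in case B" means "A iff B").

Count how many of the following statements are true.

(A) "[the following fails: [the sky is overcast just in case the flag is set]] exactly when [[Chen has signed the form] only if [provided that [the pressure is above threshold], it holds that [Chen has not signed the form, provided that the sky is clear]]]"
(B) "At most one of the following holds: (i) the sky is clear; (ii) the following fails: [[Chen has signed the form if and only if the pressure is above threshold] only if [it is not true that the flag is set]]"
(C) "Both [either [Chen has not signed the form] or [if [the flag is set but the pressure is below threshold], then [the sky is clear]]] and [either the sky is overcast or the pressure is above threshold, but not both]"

3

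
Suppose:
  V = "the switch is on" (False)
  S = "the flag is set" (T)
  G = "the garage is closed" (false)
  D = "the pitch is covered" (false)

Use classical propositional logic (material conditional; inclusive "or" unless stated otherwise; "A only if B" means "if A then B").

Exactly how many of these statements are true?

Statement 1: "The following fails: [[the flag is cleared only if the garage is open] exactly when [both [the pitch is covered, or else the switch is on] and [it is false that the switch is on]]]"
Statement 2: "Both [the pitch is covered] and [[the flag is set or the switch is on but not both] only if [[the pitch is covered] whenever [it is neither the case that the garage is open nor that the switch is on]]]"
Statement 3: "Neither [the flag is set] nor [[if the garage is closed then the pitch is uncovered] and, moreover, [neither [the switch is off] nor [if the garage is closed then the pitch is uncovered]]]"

Statement 1: Parsed as ~((~S -> ~G) <-> ((D | V) & ~V))

~S = ~T = F
~G = ~F = T
~S -> ~G = F -> T = T
D | V = F | F = F
~V = ~F = T
(D | V) & ~V = F & T = F
(~S -> ~G) <-> ((D | V) & ~V) = T <-> F = F
~((~S -> ~G) <-> ((D | V) & ~V)) = ~F = T
Thus Statement 1 is true.

Statement 2: Formalization: D & ((S xor V) -> ((~G nor V) -> D))

S xor V = T xor F = T
~G = ~F = T
~G nor V = T nor F = F
(~G nor V) -> D = F -> F = T
(S xor V) -> ((~G nor V) -> D) = T -> T = T
D & ((S xor V) -> ((~G nor V) -> D)) = F & T = F
So Statement 2 is false.

Statement 3: Parsed as S nor ((G -> ~D) & (~V nor (G -> ~D)))

~D = ~F = T
G -> ~D = F -> T = T
~V = ~F = T
~D = ~F = T
G -> ~D = F -> T = T
~V nor (G -> ~D) = T nor T = F
(G -> ~D) & (~V nor (G -> ~D)) = T & F = F
S nor ((G -> ~D) & (~V nor (G -> ~D))) = T nor F = F
Thus Statement 3 is false.

True statements: 1 (Statement 1).

1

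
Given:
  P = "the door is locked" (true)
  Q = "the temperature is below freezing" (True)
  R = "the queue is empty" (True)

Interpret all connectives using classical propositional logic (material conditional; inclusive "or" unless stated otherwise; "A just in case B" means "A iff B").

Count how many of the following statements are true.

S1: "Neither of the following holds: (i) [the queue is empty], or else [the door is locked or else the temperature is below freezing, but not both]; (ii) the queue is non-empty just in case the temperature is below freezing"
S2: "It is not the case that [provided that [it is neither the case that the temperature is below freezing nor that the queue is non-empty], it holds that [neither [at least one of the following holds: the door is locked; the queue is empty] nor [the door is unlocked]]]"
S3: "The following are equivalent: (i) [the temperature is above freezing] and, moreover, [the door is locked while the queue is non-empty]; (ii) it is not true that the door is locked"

S1: Parsed as (R | (P xor Q)) nor (~R <-> Q)

P xor Q = T xor T = F
R | (P xor Q) = T | F = T
~R = ~T = F
~R <-> Q = F <-> T = F
(R | (P xor Q)) nor (~R <-> Q) = T nor F = F
Thus S1 is false.

S2: In symbols: ~((Q nor ~R) -> ((P | R) nor ~P))

~R = ~T = F
Q nor ~R = T nor F = F
P | R = T | T = T
~P = ~T = F
(P | R) nor ~P = T nor F = F
(Q nor ~R) -> ((P | R) nor ~P) = F -> F = T
~((Q nor ~R) -> ((P | R) nor ~P)) = ~T = F
So S2 is false.

S3: In symbols: (~Q & (P & ~R)) <-> ~P

~Q = ~T = F
~R = ~T = F
P & ~R = T & F = F
~Q & (P & ~R) = F & F = F
~P = ~T = F
(~Q & (P & ~R)) <-> ~P = F <-> F = T
Hence S3 is true.

1 of the 3 statements is true (S3).

1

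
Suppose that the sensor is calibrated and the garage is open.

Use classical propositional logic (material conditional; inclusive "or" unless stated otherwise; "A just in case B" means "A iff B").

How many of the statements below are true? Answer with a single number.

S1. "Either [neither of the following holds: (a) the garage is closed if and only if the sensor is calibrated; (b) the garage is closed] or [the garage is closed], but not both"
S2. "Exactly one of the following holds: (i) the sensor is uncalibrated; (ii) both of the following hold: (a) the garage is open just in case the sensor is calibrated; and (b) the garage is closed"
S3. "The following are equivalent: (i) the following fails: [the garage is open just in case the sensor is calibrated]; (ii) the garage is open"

1

Let D = "the garage is closed" (F), Q = "the sensor is calibrated" (T).

S1: Parsed as ((D ↔ Q) ↓ D) ⊕ D

D ↔ Q = F ↔ T = F
(D ↔ Q) ↓ D = F ↓ F = T
((D ↔ Q) ↓ D) ⊕ D = T ⊕ F = T
So S1 is true.

S2: In symbols: ¬Q ⊕ ((¬D ↔ Q) ∧ D)

¬Q = ¬T = F
¬D = ¬F = T
¬D ↔ Q = T ↔ T = T
(¬D ↔ Q) ∧ D = T ∧ F = F
¬Q ⊕ ((¬D ↔ Q) ∧ D) = F ⊕ F = F
So S2 is false.

S3: Parsed as ¬(¬D ↔ Q) ↔ ¬D

¬D = ¬F = T
¬D ↔ Q = T ↔ T = T
¬(¬D ↔ Q) = ¬T = F
¬D = ¬F = T
¬(¬D ↔ Q) ↔ ¬D = F ↔ T = F
Thus S3 is false.

1 of the 3 statements is true (S1).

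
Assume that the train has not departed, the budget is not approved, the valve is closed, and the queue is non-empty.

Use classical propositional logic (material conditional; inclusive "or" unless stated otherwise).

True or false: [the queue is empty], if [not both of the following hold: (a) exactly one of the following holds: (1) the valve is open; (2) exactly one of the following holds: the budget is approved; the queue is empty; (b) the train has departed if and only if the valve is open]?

Let U = "the valve is open" (False), S = "the budget is approved" (False), K = "the queue is empty" (False), Q = "the train has departed" (False).
Parsed as ((U xor (S xor K)) nand (Q iff U)) -> K

S xor K = False xor False = False
U xor (S xor K) = False xor False = False
Q iff U = False iff False = True
(U xor (S xor K)) nand (Q iff U) = False nand True = True
((U xor (S xor K)) nand (Q iff U)) -> K = True -> False = False

False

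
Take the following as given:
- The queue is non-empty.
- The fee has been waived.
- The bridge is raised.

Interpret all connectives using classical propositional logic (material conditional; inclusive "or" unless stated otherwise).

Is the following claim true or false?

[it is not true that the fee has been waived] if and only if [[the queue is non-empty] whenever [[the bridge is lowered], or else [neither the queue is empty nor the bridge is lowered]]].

false

Let Q = "the fee has been waived" (T), R = "the bridge is raised" (T), P = "the queue is empty" (F).
Parsed as ¬Q ↔ ((¬R ∨ (P ↓ ¬R)) → ¬P)

¬Q = ¬T = F
¬R = ¬T = F
¬R = ¬T = F
P ↓ ¬R = F ↓ F = T
¬R ∨ (P ↓ ¬R) = F ∨ T = T
¬P = ¬F = T
(¬R ∨ (P ↓ ¬R)) → ¬P = T → T = T
¬Q ↔ ((¬R ∨ (P ↓ ¬R)) → ¬P) = F ↔ T = F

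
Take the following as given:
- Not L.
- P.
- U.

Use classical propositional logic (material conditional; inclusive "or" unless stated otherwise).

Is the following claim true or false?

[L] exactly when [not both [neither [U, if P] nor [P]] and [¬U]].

False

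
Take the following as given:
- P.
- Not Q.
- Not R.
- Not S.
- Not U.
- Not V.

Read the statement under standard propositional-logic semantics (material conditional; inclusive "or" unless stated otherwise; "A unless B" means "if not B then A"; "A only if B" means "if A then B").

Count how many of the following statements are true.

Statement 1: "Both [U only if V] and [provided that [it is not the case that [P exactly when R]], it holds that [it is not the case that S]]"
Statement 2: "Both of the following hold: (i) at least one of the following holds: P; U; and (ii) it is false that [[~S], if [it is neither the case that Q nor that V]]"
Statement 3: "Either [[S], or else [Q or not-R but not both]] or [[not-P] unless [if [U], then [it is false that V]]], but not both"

Statement 1: This is (U -> V) & (~(P <-> R) -> ~S).

U -> V = F -> F = T
P <-> R = T <-> F = F
~(P <-> R) = ~F = T
~S = ~F = T
~(P <-> R) -> ~S = T -> T = T
(U -> V) & (~(P <-> R) -> ~S) = T & T = T
So Statement 1 is true.

Statement 2: This is (P | U) & ~((Q nor V) -> ~S).

P | U = T | F = T
Q nor V = F nor F = T
~S = ~F = T
(Q nor V) -> ~S = T -> T = T
~((Q nor V) -> ~S) = ~T = F
(P | U) & ~((Q nor V) -> ~S) = T & F = F
Hence Statement 2 is false.

Statement 3: Formalization: (S | (Q xor ~R)) xor (~P | (U -> ~V))

~R = ~F = T
Q xor ~R = F xor T = T
S | (Q xor ~R) = F | T = T
~P = ~T = F
~V = ~F = T
U -> ~V = F -> T = T
~P | (U -> ~V) = F | T = T
(S | (Q xor ~R)) xor (~P | (U -> ~V)) = T xor T = F
Hence Statement 3 is false.

1 of the 3 statements is true (Statement 1).

1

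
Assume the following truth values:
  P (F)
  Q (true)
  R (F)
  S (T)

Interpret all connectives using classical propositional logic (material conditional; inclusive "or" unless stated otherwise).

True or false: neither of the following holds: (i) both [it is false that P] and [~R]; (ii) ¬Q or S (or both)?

The statement is false.

Values: P=F, R=F, Q=T, S=T.
This is (¬P ∧ ¬R) ↓ (¬Q ∨ S).

¬P = ¬F = T
¬R = ¬F = T
¬P ∧ ¬R = T ∧ T = T
¬Q = ¬T = F
¬Q ∨ S = F ∨ T = T
(¬P ∧ ¬R) ↓ (¬Q ∨ S) = T ↓ T = F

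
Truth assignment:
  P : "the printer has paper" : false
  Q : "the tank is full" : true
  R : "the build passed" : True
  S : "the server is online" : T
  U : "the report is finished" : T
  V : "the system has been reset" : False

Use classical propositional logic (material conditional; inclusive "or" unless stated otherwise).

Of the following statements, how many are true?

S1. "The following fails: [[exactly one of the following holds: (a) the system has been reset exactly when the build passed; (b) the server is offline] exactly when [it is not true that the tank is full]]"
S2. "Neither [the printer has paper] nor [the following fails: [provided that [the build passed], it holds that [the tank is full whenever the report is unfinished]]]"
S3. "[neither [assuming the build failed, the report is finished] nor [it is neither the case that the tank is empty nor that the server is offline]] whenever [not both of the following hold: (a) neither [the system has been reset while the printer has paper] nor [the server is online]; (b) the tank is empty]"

S1: Formalization: ~(((V <-> R) xor ~S) <-> ~Q)

V <-> R = F <-> T = F
~S = ~T = F
(V <-> R) xor ~S = F xor F = F
~Q = ~T = F
((V <-> R) xor ~S) <-> ~Q = F <-> F = T
~(((V <-> R) xor ~S) <-> ~Q) = ~T = F
Hence S1 is false.

S2: In symbols: P nor ~(R -> (~U -> Q))

~U = ~T = F
~U -> Q = F -> T = T
R -> (~U -> Q) = T -> T = T
~(R -> (~U -> Q)) = ~T = F
P nor ~(R -> (~U -> Q)) = F nor F = T
Hence S2 is true.

S3: Formalization: (((V & P) nor S) nand ~Q) -> ((~R -> U) nor (~Q nor ~S))

V & P = F & F = F
(V & P) nor S = F nor T = F
~Q = ~T = F
((V & P) nor S) nand ~Q = F nand F = T
~R = ~T = F
~R -> U = F -> T = T
~Q = ~T = F
~S = ~T = F
~Q nor ~S = F nor F = T
(~R -> U) nor (~Q nor ~S) = T nor T = F
(((V & P) nor S) nand ~Q) -> ((~R -> U) nor (~Q nor ~S)) = T -> F = F
Hence S3 is false.

Count: 1.

1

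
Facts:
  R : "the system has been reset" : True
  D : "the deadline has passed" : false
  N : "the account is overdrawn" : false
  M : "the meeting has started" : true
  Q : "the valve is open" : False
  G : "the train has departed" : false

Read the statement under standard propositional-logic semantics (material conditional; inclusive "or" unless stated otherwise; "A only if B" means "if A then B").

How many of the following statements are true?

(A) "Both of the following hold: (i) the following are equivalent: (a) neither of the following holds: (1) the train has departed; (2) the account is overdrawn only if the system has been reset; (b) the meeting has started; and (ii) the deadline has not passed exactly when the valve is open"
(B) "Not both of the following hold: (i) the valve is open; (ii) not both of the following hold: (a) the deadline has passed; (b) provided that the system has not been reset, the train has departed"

1

(A): In symbols: ((G ↓ (N → R)) ↔ M) ∧ (¬D ↔ Q)

N → R = F → T = T
G ↓ (N → R) = F ↓ T = F
(G ↓ (N → R)) ↔ M = F ↔ T = F
¬D = ¬F = T
¬D ↔ Q = T ↔ F = F
((G ↓ (N → R)) ↔ M) ∧ (¬D ↔ Q) = F ∧ F = F
So (A) is false.

(B): In symbols: Q ↑ (D ↑ (¬R → G))

¬R = ¬T = F
¬R → G = F → F = T
D ↑ (¬R → G) = F ↑ T = T
Q ↑ (D ↑ (¬R → G)) = F ↑ T = T
Hence (B) is true.

Count: 1.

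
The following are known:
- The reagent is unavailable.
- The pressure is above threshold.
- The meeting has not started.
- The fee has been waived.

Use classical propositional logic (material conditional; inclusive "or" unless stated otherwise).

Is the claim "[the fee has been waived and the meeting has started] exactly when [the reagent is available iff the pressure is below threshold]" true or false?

Let Q = "the fee has been waived" (T), M = "the meeting has started" (F), H = "the reagent is available" (F), S = "the pressure is above threshold" (T).
This is (Q & M) <-> (H <-> ~S).

Q & M = T & F = F
~S = ~T = F
H <-> ~S = F <-> F = T
(Q & M) <-> (H <-> ~S) = F <-> T = F

False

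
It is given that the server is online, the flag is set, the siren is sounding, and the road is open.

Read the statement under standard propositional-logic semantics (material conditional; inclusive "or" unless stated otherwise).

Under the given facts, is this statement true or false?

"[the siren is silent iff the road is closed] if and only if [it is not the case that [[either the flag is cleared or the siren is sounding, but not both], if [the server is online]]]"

False.

Let R = "the siren is sounding" (T), S = "the road is closed" (F), P = "the server is online" (T), Q = "the flag is set" (T).
Formalization: (~R <-> S) <-> ~(P -> (~Q xor R))

~R = ~T = F
~R <-> S = F <-> F = T
~Q = ~T = F
~Q xor R = F xor T = T
P -> (~Q xor R) = T -> T = T
~(P -> (~Q xor R)) = ~T = F
(~R <-> S) <-> ~(P -> (~Q xor R)) = T <-> F = F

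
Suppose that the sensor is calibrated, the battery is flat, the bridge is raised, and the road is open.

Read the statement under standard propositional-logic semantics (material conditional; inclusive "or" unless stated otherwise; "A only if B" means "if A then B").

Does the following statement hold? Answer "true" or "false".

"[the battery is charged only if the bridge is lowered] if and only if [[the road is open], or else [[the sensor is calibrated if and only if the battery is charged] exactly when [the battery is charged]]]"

The statement is true.

Let Q = "the battery is charged" (F), R = "the bridge is raised" (T), S = "the road is closed" (F), P = "the sensor is calibrated" (T).
Parsed as (Q -> ~R) <-> (~S | ((P <-> Q) <-> Q))

~R = ~T = F
Q -> ~R = F -> F = T
~S = ~F = T
P <-> Q = T <-> F = F
(P <-> Q) <-> Q = F <-> F = T
~S | ((P <-> Q) <-> Q) = T | T = T
(Q -> ~R) <-> (~S | ((P <-> Q) <-> Q)) = T <-> T = T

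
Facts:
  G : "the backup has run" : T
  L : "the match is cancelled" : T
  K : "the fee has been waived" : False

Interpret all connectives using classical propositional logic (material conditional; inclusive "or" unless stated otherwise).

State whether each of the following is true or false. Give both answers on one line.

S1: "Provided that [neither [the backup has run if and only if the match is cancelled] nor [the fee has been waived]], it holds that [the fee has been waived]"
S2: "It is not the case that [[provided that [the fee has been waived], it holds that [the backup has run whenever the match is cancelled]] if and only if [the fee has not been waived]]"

S1 T, S2 F

S1: Formalization: ((G iff L) nor K) -> K

G iff L = True iff True = True
(G iff L) nor K = True nor False = False
((G iff L) nor K) -> K = False -> False = True
Hence S1 is true.

S2: Formalization: not ((K -> (L -> G)) iff not K)

L -> G = True -> True = True
K -> (L -> G) = False -> True = True
not K = not False = True
(K -> (L -> G)) iff not K = True iff True = True
not ((K -> (L -> G)) iff not K) = not True = False
Thus S2 is false.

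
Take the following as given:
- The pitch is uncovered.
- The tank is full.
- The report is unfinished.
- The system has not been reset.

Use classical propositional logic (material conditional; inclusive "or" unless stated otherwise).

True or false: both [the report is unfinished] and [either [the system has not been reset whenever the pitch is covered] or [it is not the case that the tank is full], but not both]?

Let R = "the report is finished" (F), P = "the pitch is covered" (F), S = "the system has been reset" (F), Q = "the tank is full" (T).
In symbols: ~R & ((P -> ~S) xor ~Q)

~R = ~F = T
~S = ~F = T
P -> ~S = F -> T = T
~Q = ~T = F
(P -> ~S) xor ~Q = T xor F = T
~R & ((P -> ~S) xor ~Q) = T & T = T

The statement is true.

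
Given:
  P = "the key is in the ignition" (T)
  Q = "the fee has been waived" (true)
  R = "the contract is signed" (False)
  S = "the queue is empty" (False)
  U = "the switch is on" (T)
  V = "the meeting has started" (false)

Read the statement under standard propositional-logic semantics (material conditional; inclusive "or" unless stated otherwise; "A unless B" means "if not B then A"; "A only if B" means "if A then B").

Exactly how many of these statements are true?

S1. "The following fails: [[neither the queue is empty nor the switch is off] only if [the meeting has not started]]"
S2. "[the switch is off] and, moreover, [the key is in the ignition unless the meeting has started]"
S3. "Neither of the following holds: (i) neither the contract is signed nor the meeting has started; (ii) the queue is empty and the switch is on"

S1: This is ~((S nor ~U) -> ~V).

~U = ~T = F
S nor ~U = F nor F = T
~V = ~F = T
(S nor ~U) -> ~V = T -> T = T
~((S nor ~U) -> ~V) = ~T = F
Hence S1 is false.

S2: Formalization: ~U & (P | V)

~U = ~T = F
P | V = T | F = T
~U & (P | V) = F & T = F
Hence S2 is false.

S3: Parsed as (R nor V) nor (S & U)

R nor V = F nor F = T
S & U = F & T = F
(R nor V) nor (S & U) = T nor F = F
Hence S3 is false.

Count: 0.

0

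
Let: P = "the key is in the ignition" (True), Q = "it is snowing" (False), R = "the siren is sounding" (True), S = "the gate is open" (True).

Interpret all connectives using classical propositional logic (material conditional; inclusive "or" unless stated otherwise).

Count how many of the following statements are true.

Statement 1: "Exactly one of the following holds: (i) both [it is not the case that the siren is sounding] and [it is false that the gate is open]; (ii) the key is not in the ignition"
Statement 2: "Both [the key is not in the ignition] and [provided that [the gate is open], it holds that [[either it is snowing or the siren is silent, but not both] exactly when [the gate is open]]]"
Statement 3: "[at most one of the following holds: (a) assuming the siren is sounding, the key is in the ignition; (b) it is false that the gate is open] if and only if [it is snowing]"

0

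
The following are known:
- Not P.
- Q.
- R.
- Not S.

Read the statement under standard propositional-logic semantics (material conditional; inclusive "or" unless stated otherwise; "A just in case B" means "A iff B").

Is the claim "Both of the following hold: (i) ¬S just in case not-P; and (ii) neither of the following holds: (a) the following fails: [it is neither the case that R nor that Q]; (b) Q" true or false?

In symbols: (not S iff not P) and (not (R nor Q) nor Q)

not S = not False = True
not P = not False = True
not S iff not P = True iff True = True
R nor Q = True nor True = False
not (R nor Q) = not False = True
not (R nor Q) nor Q = True nor True = False
(not S iff not P) and (not (R nor Q) nor Q) = True and False = False

False.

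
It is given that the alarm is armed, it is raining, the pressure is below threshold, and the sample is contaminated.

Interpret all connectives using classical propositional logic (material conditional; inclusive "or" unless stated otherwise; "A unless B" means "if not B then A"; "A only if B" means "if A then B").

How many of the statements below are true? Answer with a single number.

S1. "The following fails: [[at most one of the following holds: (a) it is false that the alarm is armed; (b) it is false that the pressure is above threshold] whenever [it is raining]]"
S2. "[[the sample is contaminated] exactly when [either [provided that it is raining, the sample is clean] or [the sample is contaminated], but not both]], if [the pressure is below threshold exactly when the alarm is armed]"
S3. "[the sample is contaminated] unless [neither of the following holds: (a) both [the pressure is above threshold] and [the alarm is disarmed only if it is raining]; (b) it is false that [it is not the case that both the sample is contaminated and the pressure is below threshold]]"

2

Let Q = "it is raining" (True), P = "the alarm is armed" (True), R = "the pressure is above threshold" (False), S = "the sample is contaminated" (True).

S1: Formalization: not (Q -> (not P nand not R))

not P = not True = False
not R = not False = True
not P nand not R = False nand True = True
Q -> (not P nand not R) = True -> True = True
not (Q -> (not P nand not R)) = not True = False
Thus S1 is false.

S2: In symbols: (not R iff P) -> (S iff ((Q -> not S) xor S))

not R = not False = True
not R iff P = True iff True = True
not S = not True = False
Q -> not S = True -> False = False
(Q -> not S) xor S = False xor True = True
S iff ((Q -> not S) xor S) = True iff True = True
(not R iff P) -> (S iff ((Q -> not S) xor S)) = True -> True = True
Hence S2 is true.

S3: This is S or ((R and (not P -> Q)) nor not (S nand not R)).

not P = not True = False
not P -> Q = False -> True = True
R and (not P -> Q) = False and True = False
not R = not False = True
S nand not R = True nand True = False
not (S nand not R) = not False = True
(R and (not P -> Q)) nor not (S nand not R) = False nor True = False
S or ((R and (not P -> Q)) nor not (S nand not R)) = True or False = True
Thus S3 is true.

True statements: 2 (S2, S3).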